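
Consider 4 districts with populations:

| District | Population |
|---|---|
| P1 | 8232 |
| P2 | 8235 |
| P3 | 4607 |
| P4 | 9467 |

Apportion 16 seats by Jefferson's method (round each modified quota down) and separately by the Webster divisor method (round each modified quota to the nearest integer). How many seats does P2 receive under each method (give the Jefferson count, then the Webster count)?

5 and 4

Jefferson: P1 4, P2 5, P3 2, P4 5.
Webster: P1 4, P2 4, P3 3, P4 5.
P2 gets 5 under Jefferson and 4 under Webster.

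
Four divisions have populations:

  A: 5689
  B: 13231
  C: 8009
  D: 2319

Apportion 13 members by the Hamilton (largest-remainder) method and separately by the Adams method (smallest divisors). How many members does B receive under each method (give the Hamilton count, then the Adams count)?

6 and 5

Hamilton: A 2, B 6, C 4, D 1.
Adams: A 3, B 5, C 4, D 1.
B gets 6 under Hamilton and 5 under Adams.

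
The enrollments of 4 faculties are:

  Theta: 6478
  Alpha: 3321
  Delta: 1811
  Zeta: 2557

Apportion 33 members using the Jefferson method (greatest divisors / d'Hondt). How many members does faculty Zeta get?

6

Standard divisor 14167/33 ≈ 429.303; standard quotas: Theta 15.090, Alpha 7.736, Delta 4.218, Zeta 5.956.
Rounding down gives 15, 7, 4, 5 = 31 seats, so the divisor must be adjusted.
With modified divisor 410: modified quotas Theta 15.800, Alpha 8.100, Delta 4.417, Zeta 6.237.
Rounding down: Theta 15, Alpha 8, Delta 4, Zeta 6 (total 33).
Zeta receives 6.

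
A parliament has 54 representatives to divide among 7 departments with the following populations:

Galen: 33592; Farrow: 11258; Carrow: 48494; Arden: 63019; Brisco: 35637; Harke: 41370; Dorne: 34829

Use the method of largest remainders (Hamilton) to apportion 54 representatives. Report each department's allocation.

Galen 7, Farrow 2, Carrow 10, Arden 13, Brisco 7, Harke 8, Dorne 7

Total 268199; standard divisor 268199/54 ≈ 4966.648.
Standard quotas: Galen 6.7635, Farrow 2.2667, Carrow 9.7639, Arden 12.6884, Brisco 7.1753, Harke 8.3296, Dorne 7.0126.
Lower quotas: Galen 6, Farrow 2, Carrow 9, Arden 12, Brisco 7, Harke 8, Dorne 7 (sum 51, leaving 3 seats).
Remainders in descending order: Carrow 0.7639, Galen 0.7635, Arden 0.6884, Harke 0.3296, Farrow 0.2667, Brisco 0.1753, Dorne 0.0126.
Largest remainders: Carrow, Galen, Arden receive the extra seats.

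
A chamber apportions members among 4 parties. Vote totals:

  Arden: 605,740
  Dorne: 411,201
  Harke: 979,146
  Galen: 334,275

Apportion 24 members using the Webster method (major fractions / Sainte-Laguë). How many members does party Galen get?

4

Standard divisor 2330362/24 ≈ 97098.417; standard quotas: Arden 6.238, Dorne 4.235, Harke 10.084, Galen 3.443.
Rounding to the nearest integer gives 6, 4, 10, 3 = 23 seats, so the divisor must be adjusted.
With modified divisor 94400: modified quotas Arden 6.417, Dorne 4.356, Harke 10.372, Galen 3.541.
Rounding to the nearest integer: Arden 6, Dorne 4, Harke 10, Galen 4 (total 24).
Galen receives 4.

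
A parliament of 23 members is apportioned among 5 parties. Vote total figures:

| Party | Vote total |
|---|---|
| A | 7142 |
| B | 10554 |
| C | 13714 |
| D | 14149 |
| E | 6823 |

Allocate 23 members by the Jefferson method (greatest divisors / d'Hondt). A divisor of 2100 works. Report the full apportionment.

A: 3, B: 5, C: 6, D: 6, E: 3

With modified divisor 2100: modified quotas A 3.401, B 5.026, C 6.530, D 6.738, E 3.249.
Rounding down: A 3, B 5, C 6, D 6, E 3 (total 23).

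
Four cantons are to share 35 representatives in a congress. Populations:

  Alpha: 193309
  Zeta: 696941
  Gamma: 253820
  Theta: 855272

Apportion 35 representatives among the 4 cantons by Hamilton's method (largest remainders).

Alpha 3, Zeta 12, Gamma 5, Theta 15

Total 1999342; standard divisor 1999342/35 ≈ 57124.057.
Standard quotas: Alpha 3.3840, Zeta 12.2005, Gamma 4.4433, Theta 14.9722.
Lower quotas: Alpha 3, Zeta 12, Gamma 4, Theta 14 (sum 33, leaving 2 seats).
Remainders in descending order: Theta 0.9722, Gamma 0.4433, Alpha 0.3840, Zeta 0.2005.
Largest remainders: Theta, Gamma receive the extra seats.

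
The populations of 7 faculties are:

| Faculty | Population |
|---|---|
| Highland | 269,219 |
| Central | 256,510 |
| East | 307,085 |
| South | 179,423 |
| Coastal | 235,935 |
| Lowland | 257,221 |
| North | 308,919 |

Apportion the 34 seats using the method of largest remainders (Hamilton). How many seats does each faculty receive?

Total 1814312; standard divisor 1814312/34 ≈ 53362.118.
Standard quotas: Highland 5.0451, Central 4.8070, East 5.7547, South 3.3624, Coastal 4.4214, Lowland 4.8203, North 5.7891.
Lower quotas: Highland 5, Central 4, East 5, South 3, Coastal 4, Lowland 4, North 5 (sum 30, leaving 4 seats).
Remainders in descending order: Lowland 0.8203, Central 0.8070, North 0.7891, East 0.7547, Coastal 0.4214, South 0.3624, Highland 0.0451.
The surplus seats go to Lowland, Central, North, East.

Highland 5; Central 5; East 6; South 3; Coastal 4; Lowland 5; North 6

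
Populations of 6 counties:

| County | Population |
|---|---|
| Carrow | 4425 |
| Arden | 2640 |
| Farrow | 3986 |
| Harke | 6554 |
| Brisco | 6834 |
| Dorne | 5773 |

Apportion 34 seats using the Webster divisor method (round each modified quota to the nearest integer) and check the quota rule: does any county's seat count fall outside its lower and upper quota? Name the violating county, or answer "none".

none

Standard quotas: Carrow 4.980, Arden 2.971, Farrow 4.486, Harke 7.376, Brisco 7.691, Dorne 6.497.
Webster allocation: Carrow 5, Arden 3, Farrow 4, Harke 7, Brisco 8, Dorne 7.
Every allocation lies between the lower and upper quota.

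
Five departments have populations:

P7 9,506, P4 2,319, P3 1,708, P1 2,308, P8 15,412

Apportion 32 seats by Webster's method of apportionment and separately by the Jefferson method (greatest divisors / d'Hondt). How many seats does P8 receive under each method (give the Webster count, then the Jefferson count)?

16 and 17

Webster: P7 10, P4 2, P3 2, P1 2, P8 16.
Jefferson: P7 10, P4 2, P3 1, P1 2, P8 17.
P8 gets 16 under Webster and 17 under Jefferson.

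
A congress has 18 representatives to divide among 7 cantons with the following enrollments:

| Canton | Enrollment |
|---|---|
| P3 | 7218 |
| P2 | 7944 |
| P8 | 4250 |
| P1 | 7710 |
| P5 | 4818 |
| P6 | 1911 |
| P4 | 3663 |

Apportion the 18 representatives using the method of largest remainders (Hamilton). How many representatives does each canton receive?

P3 3, P2 4, P8 2, P1 4, P5 2, P6 1, P4 2

Standard divisor: 37514 ÷ 18 ≈ 2084.111.
Standard quotas: P3 3.4633, P2 3.8117, P8 2.0392, P1 3.6994, P5 2.3118, P6 0.9169, P4 1.7576.
Lower quotas: P3 3, P2 3, P8 2, P1 3, P5 2, P6 0, P4 1 (sum 14, leaving 4 seats).
Remainders in descending order: P6 0.9169, P2 0.8117, P4 0.7576, P1 0.6994, P3 0.4633, P5 0.3118, P8 0.0392.
Largest remainders: P6, P2, P4, P1 receive the extra seats.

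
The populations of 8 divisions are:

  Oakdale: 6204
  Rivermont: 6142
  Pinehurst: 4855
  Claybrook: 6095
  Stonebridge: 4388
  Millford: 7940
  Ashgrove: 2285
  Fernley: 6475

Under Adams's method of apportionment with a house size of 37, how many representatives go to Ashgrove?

2

Standard divisor 44384/37 ≈ 1199.568; standard quotas: Oakdale 5.172, Rivermont 5.120, Pinehurst 4.047, Claybrook 5.081, Stonebridge 3.658, Millford 6.619, Ashgrove 1.905, Fernley 5.398.
Rounding up gives 6, 6, 5, 6, 4, 7, 2, 6 = 42 seats, so the divisor must be adjusted.
With modified divisor 1310: modified quotas Oakdale 4.736, Rivermont 4.689, Pinehurst 3.706, Claybrook 4.653, Stonebridge 3.350, Millford 6.061, Ashgrove 1.744, Fernley 4.943.
Rounding up: Oakdale 5, Rivermont 5, Pinehurst 4, Claybrook 5, Stonebridge 4, Millford 7, Ashgrove 2, Fernley 5 (total 37).
Ashgrove receives 2.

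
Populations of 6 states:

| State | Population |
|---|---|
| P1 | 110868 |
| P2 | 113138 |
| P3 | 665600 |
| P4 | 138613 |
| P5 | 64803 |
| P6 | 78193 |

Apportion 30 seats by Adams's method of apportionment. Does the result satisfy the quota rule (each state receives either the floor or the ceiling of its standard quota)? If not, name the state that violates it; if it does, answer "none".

Standard quotas: P1 2.840, P2 2.898, P3 17.049, P4 3.550, P5 1.660, P6 2.003.
Adams allocation: P1 3, P2 3, P3 16, P4 4, P5 2, P6 2.
P3 has quota 17.049 (lower 17, upper 18) but receives 16 — outside the quota interval.

P3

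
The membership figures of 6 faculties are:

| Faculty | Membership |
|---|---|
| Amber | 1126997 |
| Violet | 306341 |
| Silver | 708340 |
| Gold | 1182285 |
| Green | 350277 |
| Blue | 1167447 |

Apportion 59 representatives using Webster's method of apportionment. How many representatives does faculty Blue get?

Standard divisor 4841687/59 ≈ 82062.492; standard quotas: Amber 13.733, Violet 3.733, Silver 8.632, Gold 14.407, Green 4.268, Blue 14.226.
Rounding to the nearest integer gives Amber 14, Violet 4, Silver 9, Gold 14, Green 4, Blue 14 — total 59, matching the house size, so no adjustment is needed.
Blue receives 14.

14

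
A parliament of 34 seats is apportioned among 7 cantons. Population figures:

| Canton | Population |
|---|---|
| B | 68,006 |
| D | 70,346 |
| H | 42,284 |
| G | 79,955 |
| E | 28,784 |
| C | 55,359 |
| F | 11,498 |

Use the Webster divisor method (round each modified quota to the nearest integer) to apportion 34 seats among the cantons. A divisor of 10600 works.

B=6, D=7, H=4, G=8, E=3, C=5, F=1

With modified divisor 10600: modified quotas B 6.416, D 6.636, H 3.989, G 7.543, E 2.715, C 5.223, F 1.085.
Rounding to the nearest integer: B 6, D 7, H 4, G 8, E 3, C 5, F 1 (total 34).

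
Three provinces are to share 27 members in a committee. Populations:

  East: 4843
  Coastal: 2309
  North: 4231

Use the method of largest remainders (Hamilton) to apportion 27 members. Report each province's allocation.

East=12; Coastal=5; North=10

Total 11383; standard divisor 11383/27 ≈ 421.593.
Standard quotas: East 11.487, Coastal 5.477, North 10.036.
Lower quotas: East 11, Coastal 5, North 10 (sum 26, leaving 1 seat).
Remainders in descending order: East 0.487, Coastal 0.477, North 0.036.
Largest remainder: East receives the extra seat.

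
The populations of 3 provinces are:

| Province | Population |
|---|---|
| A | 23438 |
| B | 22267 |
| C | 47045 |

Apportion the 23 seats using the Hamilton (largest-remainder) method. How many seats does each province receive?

A 6, B 5, C 12

The standard divisor is 92750/23 ≈ 4032.609.
Standard quotas: A 5.8121, B 5.5217, C 11.6661.
Lower quotas: A 5, B 5, C 11 (sum 21, leaving 2 seats).
Remainders in descending order: A 0.8121, C 0.6661, B 0.5217.
Largest remainders: A, C receive the extra seats.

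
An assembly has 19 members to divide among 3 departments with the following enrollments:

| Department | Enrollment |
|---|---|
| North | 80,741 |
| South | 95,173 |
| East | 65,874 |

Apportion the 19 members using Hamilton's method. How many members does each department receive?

The standard divisor is 241788/19 ≈ 12725.684.
Standard quotas: North 6.3447, South 7.4788, East 5.1765.
Lower quotas: North 6, South 7, East 5 (sum 18, leaving 1 seat).
Remainders in descending order: South 0.4788, North 0.3447, East 0.1765.
The surplus seat goes to South.

North: 6; South: 8; East: 5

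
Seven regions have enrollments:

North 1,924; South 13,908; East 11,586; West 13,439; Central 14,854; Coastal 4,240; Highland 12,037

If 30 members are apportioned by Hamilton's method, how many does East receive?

Standard divisor: 71988 ÷ 30 ≈ 2399.6.
Standard quotas: North 0.8018, South 5.7960, East 4.8283, West 5.6005, Central 6.1902, Coastal 1.7670, Highland 5.0163.
Lower quotas: North 0, South 5, East 4, West 5, Central 6, Coastal 1, Highland 5 (sum 26, leaving 4 seats).
Remainders in descending order: East 0.8283, North 0.8018, South 0.7960, Coastal 0.7670, West 0.6005, Central 0.1902, Highland 0.0163.
The surplus seats go to East, North, South, Coastal.
East receives 5.

5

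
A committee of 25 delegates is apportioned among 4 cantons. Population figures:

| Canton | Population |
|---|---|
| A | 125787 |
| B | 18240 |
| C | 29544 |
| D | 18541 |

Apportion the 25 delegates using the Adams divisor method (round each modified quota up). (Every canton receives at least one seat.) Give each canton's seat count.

Standard divisor 192112/25 ≈ 7684.48; standard quotas: A 16.369, B 2.374, C 3.845, D 2.413.
Rounding up gives 17, 3, 4, 3 = 27 seats, so the divisor must be adjusted.
With modified divisor 8700: modified quotas A 14.458, B 2.097, C 3.396, D 2.131.
Rounding up: A 15, B 3, C 4, D 3 (total 25).

A: 15; B: 3; C: 4; D: 3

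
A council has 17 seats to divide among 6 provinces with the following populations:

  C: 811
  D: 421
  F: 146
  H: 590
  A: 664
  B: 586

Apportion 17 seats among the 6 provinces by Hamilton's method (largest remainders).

Total 3218; standard divisor 3218/17 ≈ 189.294.
Standard quotas: C 4.284, D 2.224, F 0.771, H 3.117, A 3.508, B 3.096.
Lower quotas: C 4, D 2, F 0, H 3, A 3, B 3 (sum 15, leaving 2 seats).
Remainders in descending order: F 0.771, A 0.508, C 0.284, D 0.224, H 0.117, B 0.096.
Largest remainders: F, A receive the extra seats.

C 4, D 2, F 1, H 3, A 4, B 3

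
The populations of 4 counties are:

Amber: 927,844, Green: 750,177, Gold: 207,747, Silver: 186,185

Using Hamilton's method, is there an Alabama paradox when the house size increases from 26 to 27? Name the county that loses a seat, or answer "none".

At 26 seats: Amber 12, Green 9, Gold 3, Silver 2.
At 27 seats: Amber 12, Green 10, Gold 3, Silver 2.
No county's allocation decreased.

none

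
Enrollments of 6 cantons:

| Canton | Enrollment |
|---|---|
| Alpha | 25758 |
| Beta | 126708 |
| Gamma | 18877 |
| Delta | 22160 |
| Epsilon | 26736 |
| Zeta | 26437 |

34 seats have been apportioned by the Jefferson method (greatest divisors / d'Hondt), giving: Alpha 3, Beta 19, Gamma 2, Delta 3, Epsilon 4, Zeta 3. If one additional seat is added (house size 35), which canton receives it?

Zeta

Priority for the next seat is population ÷ (current seats + 1).
Priorities: Alpha 6439.500, Beta 6335.400, Gamma 6292.333, Delta 5540.000, Epsilon 5347.200, Zeta 6609.250.
Highest priority: Zeta.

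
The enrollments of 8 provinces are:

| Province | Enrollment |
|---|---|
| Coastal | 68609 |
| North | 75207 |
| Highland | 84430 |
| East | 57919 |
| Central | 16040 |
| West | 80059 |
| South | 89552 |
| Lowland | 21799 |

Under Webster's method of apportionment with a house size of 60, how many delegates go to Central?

Standard divisor 493615/60 ≈ 8226.917; standard quotas: Coastal 8.340, North 9.142, Highland 10.263, East 7.040, Central 1.950, West 9.731, South 10.885, Lowland 2.650.
Rounding to the nearest integer gives Coastal 8, North 9, Highland 10, East 7, Central 2, West 10, South 11, Lowland 3 — total 60, matching the house size, so no adjustment is needed.
Central receives 2.

2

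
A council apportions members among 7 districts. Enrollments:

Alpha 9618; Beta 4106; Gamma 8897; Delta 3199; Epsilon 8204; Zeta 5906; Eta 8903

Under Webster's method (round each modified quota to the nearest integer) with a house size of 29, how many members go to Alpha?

6

Standard divisor 48833/29 ≈ 1683.897; standard quotas: Alpha 5.712, Beta 2.438, Gamma 5.284, Delta 1.900, Epsilon 4.872, Zeta 3.507, Eta 5.287.
Rounding to the nearest integer gives Alpha 6, Beta 2, Gamma 5, Delta 2, Epsilon 5, Zeta 4, Eta 5 — total 29, matching the house size, so no adjustment is needed.
Alpha receives 6.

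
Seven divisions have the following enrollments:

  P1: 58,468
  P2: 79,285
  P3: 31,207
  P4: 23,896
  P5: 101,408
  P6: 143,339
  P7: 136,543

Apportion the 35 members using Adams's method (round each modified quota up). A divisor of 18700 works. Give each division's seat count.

With modified divisor 18700: modified quotas P1 3.127, P2 4.240, P3 1.669, P4 1.278, P5 5.423, P6 7.665, P7 7.302.
Rounding up: P1 4, P2 5, P3 2, P4 2, P5 6, P6 8, P7 8 (total 35).

P1 4, P2 5, P3 2, P4 2, P5 6, P6 8, P7 8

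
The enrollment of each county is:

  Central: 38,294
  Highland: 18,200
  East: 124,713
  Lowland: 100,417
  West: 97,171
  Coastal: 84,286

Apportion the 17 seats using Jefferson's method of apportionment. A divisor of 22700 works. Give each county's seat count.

Central=1, Highland=0, East=5, Lowland=4, West=4, Coastal=3

With modified divisor 22700: modified quotas Central 1.687, Highland 0.802, East 5.494, Lowland 4.424, West 4.281, Coastal 3.713.
Rounding down: Central 1, Highland 0, East 5, Lowland 4, West 4, Coastal 3 (total 17).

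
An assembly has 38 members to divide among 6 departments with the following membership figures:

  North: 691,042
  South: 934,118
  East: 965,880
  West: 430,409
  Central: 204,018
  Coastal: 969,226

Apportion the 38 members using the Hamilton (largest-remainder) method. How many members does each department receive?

Standard divisor: 4194693 ÷ 38 ≈ 110386.658.
Standard quotas: North 6.2602, South 8.4622, East 8.7500, West 3.8991, Central 1.8482, Coastal 8.7803.
Lower quotas: North 6, South 8, East 8, West 3, Central 1, Coastal 8 (sum 34, leaving 4 seats).
Remainders in descending order: West 0.8991, Central 0.8482, Coastal 0.7803, East 0.7500, South 0.4622, North 0.2602.
Largest remainders: West, Central, Coastal, East receive the extra seats.

North=6, South=8, East=9, West=4, Central=2, Coastal=9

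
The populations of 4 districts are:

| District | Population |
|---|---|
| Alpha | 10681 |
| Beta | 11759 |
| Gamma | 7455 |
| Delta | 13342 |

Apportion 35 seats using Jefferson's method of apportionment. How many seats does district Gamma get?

6

Standard divisor 43237/35 ≈ 1235.343; standard quotas: Alpha 8.646, Beta 9.519, Gamma 6.035, Delta 10.800.
Rounding down gives 8, 9, 6, 10 = 33 seats, so the divisor must be adjusted.
With modified divisor 1180: modified quotas Alpha 9.052, Beta 9.965, Gamma 6.318, Delta 11.307.
Rounding down: Alpha 9, Beta 9, Gamma 6, Delta 11 (total 35).
Gamma receives 6.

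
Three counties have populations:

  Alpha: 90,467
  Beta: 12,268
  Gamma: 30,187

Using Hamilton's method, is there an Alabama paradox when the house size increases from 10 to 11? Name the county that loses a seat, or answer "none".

At 10 seats: Alpha 7, Beta 1, Gamma 2.
At 11 seats: Alpha 7, Beta 1, Gamma 3.
No county's allocation decreased.

none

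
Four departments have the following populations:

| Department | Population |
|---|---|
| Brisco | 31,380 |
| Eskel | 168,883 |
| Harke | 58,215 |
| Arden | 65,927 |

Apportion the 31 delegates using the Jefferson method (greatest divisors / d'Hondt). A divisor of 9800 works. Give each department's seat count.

Brisco=3; Eskel=17; Harke=5; Arden=6

With modified divisor 9800: modified quotas Brisco 3.202, Eskel 17.233, Harke 5.940, Arden 6.727.
Rounding down: Brisco 3, Eskel 17, Harke 5, Arden 6 (total 31).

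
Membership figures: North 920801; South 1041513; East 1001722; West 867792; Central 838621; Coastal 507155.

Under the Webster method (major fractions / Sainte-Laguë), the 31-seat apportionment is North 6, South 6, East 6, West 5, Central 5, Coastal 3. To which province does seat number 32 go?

South

Priority for the next seat is population ÷ (current seats + 0.5).
Priorities: North 141661.692, South 160232.769, East 154111.077, West 157780.364, Central 152476.545, Coastal 144901.429.
Highest priority: South.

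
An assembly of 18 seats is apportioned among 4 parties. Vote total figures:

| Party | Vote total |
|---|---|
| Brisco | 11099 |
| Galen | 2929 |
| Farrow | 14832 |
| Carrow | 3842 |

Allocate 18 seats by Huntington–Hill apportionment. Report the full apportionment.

With divisor 1865: modified quotas Brisco 5.951, Galen 1.571, Farrow 7.953, Carrow 2.060.
Geometric-mean thresholds: Brisco √(5·6)=5.477, Galen √(1·2)=1.414, Farrow √(7·8)=7.483, Carrow √(2·3)=2.449.
Each quota rounded against its threshold gives Brisco 6, Galen 2, Farrow 8, Carrow 2 (total 18).

Brisco: 6, Galen: 2, Farrow: 8, Carrow: 2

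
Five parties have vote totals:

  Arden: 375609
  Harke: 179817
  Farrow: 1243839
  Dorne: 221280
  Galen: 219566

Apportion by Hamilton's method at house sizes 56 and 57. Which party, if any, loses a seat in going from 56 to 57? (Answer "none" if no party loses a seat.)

Harke

At 56 seats: Arden 9, Harke 5, Farrow 31, Dorne 6, Galen 5.
At 57 seats: Arden 9, Harke 4, Farrow 32, Dorne 6, Galen 6.
Harke drops from 5 to 4.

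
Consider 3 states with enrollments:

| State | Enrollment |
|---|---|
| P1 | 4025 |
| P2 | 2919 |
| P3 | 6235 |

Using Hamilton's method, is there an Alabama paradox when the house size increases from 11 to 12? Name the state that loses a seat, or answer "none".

At 11 seats: P1 3, P2 3, P3 5.
At 12 seats: P1 4, P2 2, P3 6.
P2 drops from 3 to 2.

P2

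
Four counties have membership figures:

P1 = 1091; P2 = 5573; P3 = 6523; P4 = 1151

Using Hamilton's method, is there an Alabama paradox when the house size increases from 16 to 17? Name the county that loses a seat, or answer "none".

At 16 seats: P1 1, P2 6, P3 7, P4 2.
At 17 seats: P1 1, P2 7, P3 8, P4 1.
P4 drops from 2 to 1.

P4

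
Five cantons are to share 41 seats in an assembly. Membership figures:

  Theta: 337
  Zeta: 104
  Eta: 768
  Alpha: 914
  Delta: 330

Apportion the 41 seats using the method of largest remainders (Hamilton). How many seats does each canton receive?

Standard divisor: 2453 ÷ 41 ≈ 59.829.
Standard quotas: Theta 5.633, Zeta 1.738, Eta 12.837, Alpha 15.277, Delta 5.516.
Lower quotas: Theta 5, Zeta 1, Eta 12, Alpha 15, Delta 5 (sum 38, leaving 3 seats).
Remainders in descending order: Eta 0.837, Zeta 0.738, Theta 0.633, Delta 0.516, Alpha 0.277.
The surplus seats go to Eta, Zeta, Theta.

Theta 6, Zeta 2, Eta 13, Alpha 15, Delta 5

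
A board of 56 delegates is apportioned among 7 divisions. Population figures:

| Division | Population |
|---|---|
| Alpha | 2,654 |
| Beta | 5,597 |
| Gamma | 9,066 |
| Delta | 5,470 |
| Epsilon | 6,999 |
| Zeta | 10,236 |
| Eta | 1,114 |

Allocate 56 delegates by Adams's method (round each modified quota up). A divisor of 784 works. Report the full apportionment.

With modified divisor 784: modified quotas Alpha 3.385, Beta 7.139, Gamma 11.564, Delta 6.977, Epsilon 8.927, Zeta 13.056, Eta 1.421.
Rounding up: Alpha 4, Beta 8, Gamma 12, Delta 7, Epsilon 9, Zeta 14, Eta 2 (total 56).

Alpha 4; Beta 8; Gamma 12; Delta 7; Epsilon 9; Zeta 14; Eta 2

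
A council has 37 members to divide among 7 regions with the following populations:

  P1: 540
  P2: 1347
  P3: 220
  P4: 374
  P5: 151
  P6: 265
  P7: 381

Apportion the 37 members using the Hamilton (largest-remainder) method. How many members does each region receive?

Standard divisor: 3278 ÷ 37 ≈ 88.595.
Standard quotas: P1 6.095, P2 15.204, P3 2.483, P4 4.221, P5 1.704, P6 2.991, P7 4.300.
Lower quotas: P1 6, P2 15, P3 2, P4 4, P5 1, P6 2, P7 4 (sum 34, leaving 3 seats).
Remainders in descending order: P6 0.991, P5 0.704, P3 0.483, P7 0.300, P4 0.221, P2 0.204, P1 0.095.
The surplus seats go to P6, P5, P3.

P1 6; P2 15; P3 3; P4 4; P5 2; P6 3; P7 4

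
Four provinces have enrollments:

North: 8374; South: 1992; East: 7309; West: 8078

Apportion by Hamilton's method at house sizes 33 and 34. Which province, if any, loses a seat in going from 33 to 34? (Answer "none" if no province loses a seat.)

South

At 33 seats: North 11, South 3, East 9, West 10.
At 34 seats: North 11, South 2, East 10, West 11.
South drops from 3 to 2.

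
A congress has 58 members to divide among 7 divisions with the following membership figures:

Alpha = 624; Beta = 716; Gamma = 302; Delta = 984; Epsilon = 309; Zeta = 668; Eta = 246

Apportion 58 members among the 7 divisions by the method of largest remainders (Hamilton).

Alpha: 9, Beta: 11, Gamma: 4, Delta: 15, Epsilon: 5, Zeta: 10, Eta: 4

Standard divisor: 3849 ÷ 58 ≈ 66.362.
Standard quotas: Alpha 9.403, Beta 10.789, Gamma 4.551, Delta 14.828, Epsilon 4.656, Zeta 10.066, Eta 3.707.
Lower quotas: Alpha 9, Beta 10, Gamma 4, Delta 14, Epsilon 4, Zeta 10, Eta 3 (sum 54, leaving 4 seats).
Remainders in descending order: Delta 0.828, Beta 0.789, Eta 0.707, Epsilon 0.656, Gamma 0.551, Alpha 0.403, Zeta 0.066.
Largest remainders: Delta, Beta, Eta, Epsilon receive the extra seats.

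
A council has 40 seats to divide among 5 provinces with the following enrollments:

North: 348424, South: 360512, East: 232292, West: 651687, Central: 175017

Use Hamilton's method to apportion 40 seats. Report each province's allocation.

North: 8; South: 8; East: 5; West: 15; Central: 4

Standard divisor: 1767932 ÷ 40 ≈ 44198.3.
Standard quotas: North 7.8832, South 8.1567, East 5.2557, West 14.7446, Central 3.9598.
Lower quotas: North 7, South 8, East 5, West 14, Central 3 (sum 37, leaving 3 seats).
Remainders in descending order: Central 0.9598, North 0.8832, West 0.7446, East 0.2557, South 0.1567.
Largest remainders: Central, North, West receive the extra seats.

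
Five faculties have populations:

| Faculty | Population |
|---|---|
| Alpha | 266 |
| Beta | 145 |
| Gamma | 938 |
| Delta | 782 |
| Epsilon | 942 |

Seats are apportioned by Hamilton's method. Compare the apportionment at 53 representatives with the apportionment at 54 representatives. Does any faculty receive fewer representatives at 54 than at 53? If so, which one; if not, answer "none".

Beta

At 53 seats: Alpha 5, Beta 3, Gamma 16, Delta 13, Epsilon 16.
At 54 seats: Alpha 5, Beta 2, Gamma 16, Delta 14, Epsilon 17.
Beta drops from 3 to 2.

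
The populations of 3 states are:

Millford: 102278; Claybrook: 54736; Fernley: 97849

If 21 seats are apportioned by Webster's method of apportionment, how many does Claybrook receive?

Standard divisor 254863/21 ≈ 12136.333; standard quotas: Millford 8.427, Claybrook 4.510, Fernley 8.062.
Rounding to the nearest integer gives Millford 8, Claybrook 5, Fernley 8 — total 21, matching the house size, so no adjustment is needed.
Claybrook receives 5.

5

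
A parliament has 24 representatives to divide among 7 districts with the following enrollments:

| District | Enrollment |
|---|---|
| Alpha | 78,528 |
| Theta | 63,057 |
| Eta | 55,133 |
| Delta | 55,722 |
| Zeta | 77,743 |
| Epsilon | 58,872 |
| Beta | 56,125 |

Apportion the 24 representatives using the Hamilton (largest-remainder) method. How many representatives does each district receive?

Alpha=4, Theta=4, Eta=3, Delta=3, Zeta=4, Epsilon=3, Beta=3

Standard divisor: 445180 ÷ 24 ≈ 18549.167.
Standard quotas: Alpha 4.2335, Theta 3.3995, Eta 2.9723, Delta 3.0040, Zeta 4.1912, Epsilon 3.1738, Beta 3.0257.
Lower quotas: Alpha 4, Theta 3, Eta 2, Delta 3, Zeta 4, Epsilon 3, Beta 3 (sum 22, leaving 2 seats).
Remainders in descending order: Eta 0.9723, Theta 0.3995, Alpha 0.2335, Zeta 0.1912, Epsilon 0.1738, Beta 0.0257, Delta 0.0040.
Largest remainders: Eta, Theta receive the extra seats.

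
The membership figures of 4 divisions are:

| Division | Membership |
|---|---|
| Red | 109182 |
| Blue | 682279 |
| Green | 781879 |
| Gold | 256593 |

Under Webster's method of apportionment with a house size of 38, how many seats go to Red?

Standard divisor 1829933/38 ≈ 48156.132; standard quotas: Red 2.267, Blue 14.168, Green 16.236, Gold 5.328.
Rounding to the nearest integer gives 2, 14, 16, 5 = 37 seats, so the divisor must be adjusted.
With modified divisor 47200: modified quotas Red 2.313, Blue 14.455, Green 16.565, Gold 5.436.
Rounding to the nearest integer: Red 2, Blue 14, Green 17, Gold 5 (total 38).
Red receives 2.

2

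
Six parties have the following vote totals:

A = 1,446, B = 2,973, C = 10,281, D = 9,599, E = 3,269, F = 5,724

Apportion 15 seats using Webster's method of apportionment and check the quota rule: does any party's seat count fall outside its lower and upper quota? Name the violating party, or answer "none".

none

Standard quotas: A 0.652, B 1.340, C 4.632, D 4.325, E 1.473, F 2.579.
Webster allocation: A 1, B 1, C 5, D 4, E 1, F 3.
Every allocation lies between the lower and upper quota.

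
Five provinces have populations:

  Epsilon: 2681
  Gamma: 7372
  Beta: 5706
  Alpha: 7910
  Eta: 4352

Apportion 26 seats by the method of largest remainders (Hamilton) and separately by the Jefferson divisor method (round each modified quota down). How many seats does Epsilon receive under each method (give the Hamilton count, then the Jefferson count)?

Hamilton: Epsilon 3, Gamma 7, Beta 5, Alpha 7, Eta 4.
Jefferson: Epsilon 2, Gamma 7, Beta 5, Alpha 8, Eta 4.
Epsilon gets 3 under Hamilton and 2 under Jefferson.

3 and 2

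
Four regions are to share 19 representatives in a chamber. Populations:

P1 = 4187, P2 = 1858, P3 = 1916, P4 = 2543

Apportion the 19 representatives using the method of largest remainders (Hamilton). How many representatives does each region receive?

Total 10504; standard divisor 10504/19 ≈ 552.842.
Standard quotas: P1 7.574, P2 3.361, P3 3.466, P4 4.600.
Lower quotas: P1 7, P2 3, P3 3, P4 4 (sum 17, leaving 2 seats).
Remainders in descending order: P4 0.600, P1 0.574, P3 0.466, P2 0.361.
Largest remainders: P4, P1 receive the extra seats.

P1: 8, P2: 3, P3: 3, P4: 5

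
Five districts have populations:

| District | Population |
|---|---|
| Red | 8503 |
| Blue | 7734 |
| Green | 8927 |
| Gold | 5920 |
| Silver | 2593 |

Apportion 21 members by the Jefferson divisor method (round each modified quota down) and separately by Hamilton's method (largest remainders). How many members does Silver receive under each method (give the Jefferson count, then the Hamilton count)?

1 and 2

Jefferson: Red 5, Blue 5, Green 6, Gold 4, Silver 1.
Hamilton: Red 5, Blue 5, Green 5, Gold 4, Silver 2.
Silver gets 1 under Jefferson and 2 under Hamilton.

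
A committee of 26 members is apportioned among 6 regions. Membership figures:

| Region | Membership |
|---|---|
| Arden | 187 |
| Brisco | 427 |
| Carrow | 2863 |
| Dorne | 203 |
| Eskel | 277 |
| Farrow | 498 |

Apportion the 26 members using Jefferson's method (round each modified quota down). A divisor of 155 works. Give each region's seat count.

Arden=1; Brisco=2; Carrow=18; Dorne=1; Eskel=1; Farrow=3

With modified divisor 155: modified quotas Arden 1.206, Brisco 2.755, Carrow 18.471, Dorne 1.310, Eskel 1.787, Farrow 3.213.
Rounding down: Arden 1, Brisco 2, Carrow 18, Dorne 1, Eskel 1, Farrow 3 (total 26).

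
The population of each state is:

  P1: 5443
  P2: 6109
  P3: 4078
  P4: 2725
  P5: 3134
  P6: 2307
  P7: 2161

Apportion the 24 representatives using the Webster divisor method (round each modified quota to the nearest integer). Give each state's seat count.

Standard divisor 25957/24 ≈ 1081.542; standard quotas: P1 5.033, P2 5.648, P3 3.771, P4 2.520, P5 2.898, P6 2.133, P7 1.998.
Rounding to the nearest integer gives 5, 6, 4, 3, 3, 2, 2 = 25 seats, so the divisor must be adjusted.
With modified divisor 1100: modified quotas P1 4.948, P2 5.554, P3 3.707, P4 2.477, P5 2.849, P6 2.097, P7 1.965.
Rounding to the nearest integer: P1 5, P2 6, P3 4, P4 2, P5 3, P6 2, P7 2 (total 24).

P1=5, P2=6, P3=4, P4=2, P5=3, P6=2, P7=2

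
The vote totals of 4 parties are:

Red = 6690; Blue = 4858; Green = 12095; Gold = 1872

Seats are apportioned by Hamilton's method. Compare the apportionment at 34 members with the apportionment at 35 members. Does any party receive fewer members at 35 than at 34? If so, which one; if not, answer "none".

Gold

At 34 seats: Red 9, Blue 6, Green 16, Gold 3.
At 35 seats: Red 9, Blue 7, Green 17, Gold 2.
Gold drops from 3 to 2.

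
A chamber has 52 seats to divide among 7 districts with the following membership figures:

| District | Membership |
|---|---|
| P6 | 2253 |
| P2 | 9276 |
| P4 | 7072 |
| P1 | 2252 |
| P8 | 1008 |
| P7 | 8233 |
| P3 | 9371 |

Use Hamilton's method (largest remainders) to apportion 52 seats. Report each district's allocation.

Standard divisor: 39465 ÷ 52 ≈ 758.942.
Standard quotas: P6 2.9686, P2 12.2223, P4 9.3182, P1 2.9673, P8 1.3282, P7 10.8480, P3 12.3474.
Lower quotas: P6 2, P2 12, P4 9, P1 2, P8 1, P7 10, P3 12 (sum 48, leaving 4 seats).
Remainders in descending order: P6 0.9686, P1 0.9673, P7 0.8480, P3 0.3474, P8 0.3282, P4 0.3182, P2 0.2223.
The surplus seats go to P6, P1, P7, P3.

P6: 3; P2: 12; P4: 9; P1: 3; P8: 1; P7: 11; P3: 13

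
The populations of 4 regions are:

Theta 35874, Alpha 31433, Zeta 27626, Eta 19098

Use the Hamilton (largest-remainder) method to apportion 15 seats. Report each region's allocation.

Theta=5, Alpha=4, Zeta=4, Eta=2

Standard divisor: 114031 ÷ 15 ≈ 7602.067.
Standard quotas: Theta 4.7190, Alpha 4.1348, Zeta 3.6340, Eta 2.5122.
Lower quotas: Theta 4, Alpha 4, Zeta 3, Eta 2 (sum 13, leaving 2 seats).
Remainders in descending order: Theta 0.7190, Zeta 0.6340, Eta 0.5122, Alpha 0.1348.
Largest remainders: Theta, Zeta receive the extra seats.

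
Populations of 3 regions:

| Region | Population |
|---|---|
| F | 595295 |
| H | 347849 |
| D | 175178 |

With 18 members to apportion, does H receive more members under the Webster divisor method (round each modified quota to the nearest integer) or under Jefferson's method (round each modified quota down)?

Webster: F 9, H 6, D 3.
Jefferson: F 10, H 5, D 3.
H gets 6 under Webster and 5 under Jefferson.

Webster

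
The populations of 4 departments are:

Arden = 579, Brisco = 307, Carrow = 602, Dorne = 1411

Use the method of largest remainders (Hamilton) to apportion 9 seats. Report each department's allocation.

Standard divisor: 2899 ÷ 9 ≈ 322.111.
Standard quotas: Arden 1.798, Brisco 0.953, Carrow 1.869, Dorne 4.380.
Lower quotas: Arden 1, Brisco 0, Carrow 1, Dorne 4 (sum 6, leaving 3 seats).
Remainders in descending order: Brisco 0.953, Carrow 0.869, Arden 0.798, Dorne 0.380.
The surplus seats go to Brisco, Carrow, Arden.

Arden=2, Brisco=1, Carrow=2, Dorne=4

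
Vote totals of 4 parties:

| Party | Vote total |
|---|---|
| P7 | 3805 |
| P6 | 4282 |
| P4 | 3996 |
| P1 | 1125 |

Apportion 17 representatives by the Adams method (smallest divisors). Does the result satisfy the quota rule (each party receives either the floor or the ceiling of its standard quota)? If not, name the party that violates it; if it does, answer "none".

Standard quotas: P7 4.897, P6 5.511, P4 5.143, P1 1.448.
Adams allocation: P7 5, P6 5, P4 5, P1 2.
Every allocation lies between the lower and upper quota.

none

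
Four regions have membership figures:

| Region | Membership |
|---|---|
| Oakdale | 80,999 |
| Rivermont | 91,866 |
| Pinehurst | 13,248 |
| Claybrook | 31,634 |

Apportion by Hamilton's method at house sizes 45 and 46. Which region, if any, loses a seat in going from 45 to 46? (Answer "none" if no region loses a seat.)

none

At 45 seats: Oakdale 17, Rivermont 19, Pinehurst 3, Claybrook 6.
At 46 seats: Oakdale 17, Rivermont 19, Pinehurst 3, Claybrook 7.
No region's allocation decreased.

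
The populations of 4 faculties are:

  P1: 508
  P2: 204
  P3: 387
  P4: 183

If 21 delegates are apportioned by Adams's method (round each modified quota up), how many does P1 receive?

Standard divisor 1282/21 ≈ 61.048; standard quotas: P1 8.321, P2 3.342, P3 6.339, P4 2.998.
Rounding up gives 9, 4, 7, 3 = 23 seats, so the divisor must be adjusted.
With modified divisor 66: modified quotas P1 7.697, P2 3.091, P3 5.864, P4 2.773.
Rounding up: P1 8, P2 4, P3 6, P4 3 (total 21).
P1 receives 8.

8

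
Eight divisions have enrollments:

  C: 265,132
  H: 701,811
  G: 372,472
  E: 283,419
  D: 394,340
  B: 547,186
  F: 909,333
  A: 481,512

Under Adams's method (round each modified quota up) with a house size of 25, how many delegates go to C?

Standard divisor 3955205/25 ≈ 158208.2; standard quotas: C 1.676, H 4.436, G 2.354, E 1.791, D 2.493, B 3.459, F 5.748, A 3.044.
Rounding up gives 2, 5, 3, 2, 3, 4, 6, 4 = 29 seats, so the divisor must be adjusted.
With modified divisor 184300: modified quotas C 1.439, H 3.808, G 2.021, E 1.538, D 2.140, B 2.969, F 4.934, A 2.613.
Rounding up: C 2, H 4, G 3, E 2, D 3, B 3, F 5, A 3 (total 25).
C receives 2.

2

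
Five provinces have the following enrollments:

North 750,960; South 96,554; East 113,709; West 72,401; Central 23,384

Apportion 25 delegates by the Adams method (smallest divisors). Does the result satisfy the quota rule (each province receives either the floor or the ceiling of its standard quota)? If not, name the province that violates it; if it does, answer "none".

Standard quotas: North 17.761, South 2.284, East 2.689, West 1.712, Central 0.553.
Adams allocation: North 16, South 3, East 3, West 2, Central 1.
North has quota 17.761 (lower 17, upper 18) but receives 16 — outside the quota interval.

North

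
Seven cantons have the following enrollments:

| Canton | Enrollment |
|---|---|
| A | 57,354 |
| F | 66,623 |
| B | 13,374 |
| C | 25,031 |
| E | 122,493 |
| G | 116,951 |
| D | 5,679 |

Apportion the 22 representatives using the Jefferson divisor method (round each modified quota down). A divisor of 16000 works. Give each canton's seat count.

A=3, F=4, B=0, C=1, E=7, G=7, D=0

With modified divisor 16000: modified quotas A 3.585, F 4.164, B 0.836, C 1.564, E 7.656, G 7.309, D 0.355.
Rounding down: A 3, F 4, B 0, C 1, E 7, G 7, D 0 (total 22).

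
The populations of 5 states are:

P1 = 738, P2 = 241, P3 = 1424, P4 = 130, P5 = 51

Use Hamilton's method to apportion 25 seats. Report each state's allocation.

The standard divisor is 2584/25 ≈ 103.36.
Standard quotas: P1 7.140, P2 2.332, P3 13.777, P4 1.258, P5 0.493.
Lower quotas: P1 7, P2 2, P3 13, P4 1, P5 0 (sum 23, leaving 2 seats).
Remainders in descending order: P3 0.777, P5 0.493, P2 0.332, P4 0.258, P1 0.140.
Largest remainders: P3, P5 receive the extra seats.

P1 7, P2 2, P3 14, P4 1, P5 1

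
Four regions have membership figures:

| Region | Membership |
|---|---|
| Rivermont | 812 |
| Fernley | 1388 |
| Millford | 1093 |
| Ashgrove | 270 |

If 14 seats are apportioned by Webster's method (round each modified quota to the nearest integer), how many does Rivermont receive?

3

Standard divisor 3563/14 ≈ 254.5; standard quotas: Rivermont 3.191, Fernley 5.454, Millford 4.295, Ashgrove 1.061.
Rounding to the nearest integer gives 3, 5, 4, 1 = 13 seats, so the divisor must be adjusted.
With modified divisor 250: modified quotas Rivermont 3.248, Fernley 5.552, Millford 4.372, Ashgrove 1.080.
Rounding to the nearest integer: Rivermont 3, Fernley 6, Millford 4, Ashgrove 1 (total 14).
Rivermont receives 3.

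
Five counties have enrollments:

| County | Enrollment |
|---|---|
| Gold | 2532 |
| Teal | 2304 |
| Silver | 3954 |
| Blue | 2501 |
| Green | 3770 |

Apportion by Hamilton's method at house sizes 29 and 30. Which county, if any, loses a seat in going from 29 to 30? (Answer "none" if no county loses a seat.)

At 29 seats: Gold 5, Teal 4, Silver 8, Blue 5, Green 7.
At 30 seats: Gold 5, Teal 5, Silver 8, Blue 5, Green 7.
No county's allocation decreased.

none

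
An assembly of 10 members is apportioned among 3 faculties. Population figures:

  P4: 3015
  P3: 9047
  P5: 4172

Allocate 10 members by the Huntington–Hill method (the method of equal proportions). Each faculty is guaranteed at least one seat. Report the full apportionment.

With divisor 1677: modified quotas P4 1.798, P3 5.395, P5 2.488.
Geometric-mean thresholds: P4 √(1·2)=1.414, P3 √(5·6)=5.477, P5 √(2·3)=2.449.
Each quota rounded against its threshold gives P4 2, P3 5, P5 3 (total 10).

P4: 2, P3: 5, P5: 3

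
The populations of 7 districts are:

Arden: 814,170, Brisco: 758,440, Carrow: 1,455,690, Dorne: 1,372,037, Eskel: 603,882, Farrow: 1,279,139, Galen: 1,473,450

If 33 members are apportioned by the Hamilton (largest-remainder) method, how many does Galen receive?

6

Standard divisor: 7756808 ÷ 33 ≈ 235054.788.
Standard quotas: Arden 3.4637, Brisco 3.2267, Carrow 6.1930, Dorne 5.8371, Eskel 2.5691, Farrow 5.4419, Galen 6.2685.
Lower quotas: Arden 3, Brisco 3, Carrow 6, Dorne 5, Eskel 2, Farrow 5, Galen 6 (sum 30, leaving 3 seats).
Remainders in descending order: Dorne 0.8371, Eskel 0.5691, Arden 0.4637, Farrow 0.4419, Galen 0.2685, Brisco 0.2267, Carrow 0.1930.
The surplus seats go to Dorne, Eskel, Arden.
Galen receives 6.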